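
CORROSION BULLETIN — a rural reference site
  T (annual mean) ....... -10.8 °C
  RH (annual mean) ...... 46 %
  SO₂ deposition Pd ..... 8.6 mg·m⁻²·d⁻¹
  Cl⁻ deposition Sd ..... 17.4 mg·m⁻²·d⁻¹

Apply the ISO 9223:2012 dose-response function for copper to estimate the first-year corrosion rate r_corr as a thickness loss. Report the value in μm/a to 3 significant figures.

r_corr = 0.0786 μm/a

copper: T≤10 °C ⇒ hinge +0.126·(-10.8−10) = -2.6208
  sulphur-dioxide contribution → 0.01018 μm/a
  chloride contribution → 0.0684 μm/a
  ⇒ r_corr(copper) = 0.07858 μm/a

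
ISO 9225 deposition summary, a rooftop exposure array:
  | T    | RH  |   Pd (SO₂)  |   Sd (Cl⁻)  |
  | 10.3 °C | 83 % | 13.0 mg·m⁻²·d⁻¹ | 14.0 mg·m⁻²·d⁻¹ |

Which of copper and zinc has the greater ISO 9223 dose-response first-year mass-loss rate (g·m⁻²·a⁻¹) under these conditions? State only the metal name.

copper: temperature factor f = -0.080·(0.3) = -0.0240
  sulphur-dioxide contribution → 1.35 μm/a
  chloride contribution → 0.6871 μm/a
  total first-year rate 2.037 μm/a
  mass loss = 2.037 μm/a × 8.96 g/cm³ = 18.25 g·m⁻²·a⁻¹
zinc: temperature factor f = -0.071·(0.3) = -0.0213
  sulphur-dioxide contribution → 1.777 μm/a
  chloride contribution → 0.3672 μm/a
  total first-year rate 2.144 μm/a
  mass loss = 2.144 μm/a × 7.14 g/cm³ = 15.31 g·m⁻²·a⁻¹
Ordering by g·m⁻²·a⁻¹: copper (18.2) > zinc (15.3)

copper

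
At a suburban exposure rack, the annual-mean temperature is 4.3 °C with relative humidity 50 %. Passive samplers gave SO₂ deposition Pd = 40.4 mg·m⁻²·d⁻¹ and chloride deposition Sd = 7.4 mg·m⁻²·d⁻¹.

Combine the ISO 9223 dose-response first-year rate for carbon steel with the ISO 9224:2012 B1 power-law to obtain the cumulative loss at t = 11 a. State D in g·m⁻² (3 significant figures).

carbon steel: T≤10 °C ⇒ hinge +0.150·(4.3−10) = -0.8550
  SO₂ term: 1.77·40.4^0.52·exp(0.02·50-0.8550) = 14
  Sd branch = 0.102·Sd^0.62·e^(0.033·RH+0.04·T) = 2.182 μm/a
  r_corr = 14 + 2.182 = 16.19 μm/a
ISO 9224: D(t) = r_corr · t^b with b = 0.523 (carbon steel, B1)
  D(11) = 16.19 × 11^0.523 = 16.19 × 3.505 = 56.73 μm
  Mass loss = 56.73 μm × 7.85 g/cm³ = 445.3 g·m⁻²

D(11) = 445 g·m⁻²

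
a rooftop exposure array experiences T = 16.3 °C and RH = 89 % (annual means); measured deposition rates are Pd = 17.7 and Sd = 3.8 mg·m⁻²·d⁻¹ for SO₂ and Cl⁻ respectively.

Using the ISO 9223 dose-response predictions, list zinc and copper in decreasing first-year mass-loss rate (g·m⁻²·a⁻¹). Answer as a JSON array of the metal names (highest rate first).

zinc: f(T) = -0.071·(T−10) [T>10 °C] = -0.4473
  SO₂ term: 0.0129·17.7^0.44·exp(0.046·89-0.4473) = 1.752
  Sd branch = 0.0175·Sd^0.57·e^(0.008·RH+0.085·T) = 0.3051 μm/a
  r_corr = 1.752 + 0.3051 = 2.057 μm/a
  mass loss = 2.057 μm/a × 7.14 g/cm³ = 14.68 g·m⁻²·a⁻¹
copper: f(T) = -0.080·(T−10) [T>10 °C] = -0.5040
  Pd branch = 0.0053·Pd^0.26·e^(0.059·RH+f) = 1.289 μm/a
  Cl⁻ term: 0.01025·3.8^0.27·exp(0.036·89+0.049·16.3) = 0.8047
  sum: 1.289 + 0.8047 → r_corr = 2.094 μm/a
  mass loss = 2.094 μm/a × 8.96 g/cm³ = 18.76 g·m⁻²·a⁻¹
Ordering by g·m⁻²·a⁻¹: copper (18.8) > zinc (14.7)

["copper", "zinc"]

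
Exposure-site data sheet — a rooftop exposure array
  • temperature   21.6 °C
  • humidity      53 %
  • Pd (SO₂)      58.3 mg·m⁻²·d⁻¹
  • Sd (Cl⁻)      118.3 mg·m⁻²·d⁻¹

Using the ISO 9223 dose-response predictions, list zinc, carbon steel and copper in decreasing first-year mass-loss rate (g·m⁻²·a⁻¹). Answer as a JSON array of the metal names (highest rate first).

["carbon steel", "zinc", "copper"]

zinc: temperature factor f = -0.071·(11.6) = -0.8236
  sulphur-dioxide contribution → 0.3878 μm/a
  chloride contribution → 2.548 μm/a
  total first-year rate 2.935 μm/a
  mass loss = 2.935 μm/a × 7.14 g/cm³ = 20.96 g·m⁻²·a⁻¹
carbon steel: T>10 °C ⇒ hinge -0.054·(21.6−10) = -0.6264
  sulphur-dioxide contribution → 22.62 μm/a
  chloride contribution → 26.83 μm/a
  total first-year rate 49.45 μm/a
  mass loss = 49.45 μm/a × 7.85 g/cm³ = 388.2 g·m⁻²·a⁻¹
copper: f(T) = -0.080·(T−10) [T>10 °C] = -0.9280
  sulphur-dioxide contribution → 0.1375 μm/a
  chloride contribution → 0.7223 μm/a
  total first-year rate 0.8598 μm/a
  mass loss = 0.8598 μm/a × 8.96 g/cm³ = 7.704 g·m⁻²·a⁻¹
Ordering by g·m⁻²·a⁻¹: carbon steel (388) > zinc (21) > copper (7.7)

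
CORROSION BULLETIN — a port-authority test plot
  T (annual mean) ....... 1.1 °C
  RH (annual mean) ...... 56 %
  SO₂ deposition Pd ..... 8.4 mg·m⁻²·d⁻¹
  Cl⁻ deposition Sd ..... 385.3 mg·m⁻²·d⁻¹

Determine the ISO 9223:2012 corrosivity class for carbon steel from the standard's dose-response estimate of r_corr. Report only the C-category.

carbon steel: temperature factor f = +0.150·(-8.9) = -1.3350
  Pd branch = 1.77·Pd^0.52·e^(0.02·RH+f) = 4.317 μm/a
  Cl⁻ term: 0.102·385.3^0.62·exp(0.033·56+0.04·1.1) = 27.13
  r_corr = 4.317 + 27.13 = 31.45 μm/a
Category bounds: 25…50 μm/a bracket r_corr ⇒ C3

C3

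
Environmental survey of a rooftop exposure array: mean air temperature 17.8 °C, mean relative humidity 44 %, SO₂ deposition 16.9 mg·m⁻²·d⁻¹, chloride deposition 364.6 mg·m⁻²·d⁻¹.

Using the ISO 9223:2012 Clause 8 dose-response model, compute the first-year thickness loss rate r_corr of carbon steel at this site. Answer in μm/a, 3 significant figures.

carbon steel: temperature factor f = -0.054·(7.8) = -0.4212
  SO₂ term: 1.77·16.9^0.52·exp(0.02·44-0.4212) = 12.18
  Sd branch = 0.102·Sd^0.62·e^(0.033·RH+0.04·T) = 34.41 μm/a
  sum: 12.18 + 34.41 → r_corr = 46.6 μm/a

r_corr = 46.6 μm/a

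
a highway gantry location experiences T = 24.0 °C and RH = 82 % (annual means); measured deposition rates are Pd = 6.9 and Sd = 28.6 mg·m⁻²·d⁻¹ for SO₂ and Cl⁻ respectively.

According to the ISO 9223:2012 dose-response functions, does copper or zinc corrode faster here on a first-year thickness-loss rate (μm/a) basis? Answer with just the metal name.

zinc

copper: temperature factor f = -0.080·(14.0) = -1.1200
  sulphur-dioxide contribution → 0.3606 μm/a
  chloride contribution → 1.573 μm/a
  total first-year rate 1.934 μm/a
zinc: f(T) = -0.071·(T−10) [T>10 °C] = -0.9940
  sulphur-dioxide contribution → 0.4855 μm/a
  chloride contribution → 1.754 μm/a
  total first-year rate 2.239 μm/a
Ordering by μm/a: zinc (2.24) > copper (1.93)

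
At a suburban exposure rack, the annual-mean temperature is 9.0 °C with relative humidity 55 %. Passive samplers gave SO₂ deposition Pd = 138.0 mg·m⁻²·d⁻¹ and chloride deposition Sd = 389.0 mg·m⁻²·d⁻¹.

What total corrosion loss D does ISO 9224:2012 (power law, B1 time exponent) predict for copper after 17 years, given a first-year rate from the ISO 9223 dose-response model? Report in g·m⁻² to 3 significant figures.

copper: temperature factor f = +0.126·(-1.0) = -0.1260
  sulphur-dioxide contribution → 0.4317 μm/a
  chloride contribution → 0.5773 μm/a
  ⇒ r_corr(copper) = 1.009 μm/a
ISO 9224: D(t) = r_corr · t^b with b = 0.667 (copper, B1)
  D(17) = 1.009 × 17^0.667 = 1.009 × 6.618 = 6.678 μm
  Mass loss = 6.678 μm × 8.96 g/cm³ = 59.83 g·m⁻²

D(17) = 59.8 g·m⁻²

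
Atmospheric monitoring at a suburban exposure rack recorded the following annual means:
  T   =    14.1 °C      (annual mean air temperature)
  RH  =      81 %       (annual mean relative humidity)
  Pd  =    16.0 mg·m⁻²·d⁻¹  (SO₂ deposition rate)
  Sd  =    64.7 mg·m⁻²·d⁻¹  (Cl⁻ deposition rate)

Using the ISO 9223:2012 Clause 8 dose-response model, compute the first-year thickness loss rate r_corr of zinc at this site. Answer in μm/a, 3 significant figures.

r_corr = 2.55 μm/a

zinc: temperature factor f = -0.071·(4.1) = -0.2911
  sulphur-dioxide contribution → 1.356 μm/a
  chloride contribution → 1.194 μm/a
  ⇒ r_corr(zinc) = 2.55 μm/a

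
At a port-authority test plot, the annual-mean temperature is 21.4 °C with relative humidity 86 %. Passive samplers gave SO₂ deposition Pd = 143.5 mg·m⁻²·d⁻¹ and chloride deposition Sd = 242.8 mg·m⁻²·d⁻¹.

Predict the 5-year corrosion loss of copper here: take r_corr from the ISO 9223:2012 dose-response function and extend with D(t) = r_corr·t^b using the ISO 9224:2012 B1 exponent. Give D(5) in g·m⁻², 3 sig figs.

copper: T>10 °C ⇒ hinge -0.080·(21.4−10) = -0.9120
  Pd branch = 0.0053·Pd^0.26·e^(0.059·RH+f) = 1.238 μm/a
  Sd branch = 0.01025·Sd^0.27·e^(0.036·RH+0.049·T) = 2.849 μm/a
  sum: 1.238 + 2.849 → r_corr = 4.087 μm/a
Long-term exponent b (ISO 9224 Table 2, B1) = 0.667
  D(5) = 4.087 × 5^0.667 = 4.087 × 2.926 = 11.96 μm
  Mass loss = 11.96 μm × 8.96 g/cm³ = 107.1 g·m⁻²

D(5) = 107 g·m⁻²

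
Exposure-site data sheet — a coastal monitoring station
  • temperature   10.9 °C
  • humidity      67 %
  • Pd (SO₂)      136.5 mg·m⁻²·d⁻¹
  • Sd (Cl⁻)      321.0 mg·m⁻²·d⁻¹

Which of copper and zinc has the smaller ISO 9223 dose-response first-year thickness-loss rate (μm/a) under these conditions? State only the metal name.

copper

copper: f(T) = -0.080·(T−10) [T>10 °C] = -0.0720
  Pd branch = 0.0053·Pd^0.26·e^(0.059·RH+f) = 0.9224 μm/a
  Cl⁻ term: 0.01025·321.0^0.27·exp(0.036·67+0.049·10.9) = 0.9267
  r_corr = 0.9224 + 0.9267 = 1.849 μm/a
zinc: temperature factor f = -0.071·(0.9) = -0.0639
  SO₂ term: 0.0129·136.5^0.44·exp(0.046·67-0.0639) = 2.295
  Sd branch = 0.0175·Sd^0.57·e^(0.008·RH+0.085·T) = 2.027 μm/a
  sum: 2.295 + 2.027 → r_corr = 4.322 μm/a
Ordering by μm/a: zinc (4.32) > copper (1.85)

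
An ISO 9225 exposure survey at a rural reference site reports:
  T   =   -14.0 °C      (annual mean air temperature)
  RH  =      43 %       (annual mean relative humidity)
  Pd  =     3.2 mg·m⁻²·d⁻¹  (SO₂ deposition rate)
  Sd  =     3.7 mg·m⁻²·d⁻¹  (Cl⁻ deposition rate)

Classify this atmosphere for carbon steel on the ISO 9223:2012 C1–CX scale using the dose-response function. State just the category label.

C1

carbon steel: temperature factor f = +0.150·(-24.0) = -3.6000
  SO₂ term: 1.77·3.2^0.52·exp(0.02·43-3.6000) = 0.2093
  Cl⁻ term: 0.102·3.7^0.62·exp(0.033·43+0.04·-14.0) = 0.5419
  sum: 0.2093 + 0.5419 → r_corr = 0.7512 μm/a
ISO 9223 Table 2 (carbon steel): 0 < 0.751 ≤ 1.3 μm/a ⇒ C1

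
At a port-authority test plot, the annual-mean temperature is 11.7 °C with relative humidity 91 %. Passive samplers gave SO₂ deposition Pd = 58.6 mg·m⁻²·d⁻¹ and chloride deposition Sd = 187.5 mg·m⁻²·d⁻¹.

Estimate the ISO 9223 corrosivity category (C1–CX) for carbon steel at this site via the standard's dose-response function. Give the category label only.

carbon steel: T>10 °C ⇒ hinge -0.054·(11.7−10) = -0.0918
  sulphur-dioxide contribution → 82.76 μm/a
  chloride contribution → 84.2 μm/a
  total first-year rate 167 μm/a
167 μm/a falls in (80, 200] for carbon steel → category C5

C5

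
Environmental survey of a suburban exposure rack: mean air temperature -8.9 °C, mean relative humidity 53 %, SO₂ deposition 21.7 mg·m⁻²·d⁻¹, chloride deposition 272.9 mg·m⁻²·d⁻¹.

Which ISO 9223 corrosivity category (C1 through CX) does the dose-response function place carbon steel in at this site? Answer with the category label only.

C2

carbon steel: T≤10 °C ⇒ hinge +0.150·(-8.9−10) = -2.8350
  SO₂ term: 1.77·21.7^0.52·exp(0.02·53-2.8350) = 1.486
  Cl⁻ term: 0.102·272.9^0.62·exp(0.033·53+0.04·-8.9) = 13.3
  r_corr = 1.486 + 13.3 = 14.79 μm/a
ISO 9223 Table 2 (carbon steel): 1.3 < 14.8 ≤ 25 μm/a ⇒ C2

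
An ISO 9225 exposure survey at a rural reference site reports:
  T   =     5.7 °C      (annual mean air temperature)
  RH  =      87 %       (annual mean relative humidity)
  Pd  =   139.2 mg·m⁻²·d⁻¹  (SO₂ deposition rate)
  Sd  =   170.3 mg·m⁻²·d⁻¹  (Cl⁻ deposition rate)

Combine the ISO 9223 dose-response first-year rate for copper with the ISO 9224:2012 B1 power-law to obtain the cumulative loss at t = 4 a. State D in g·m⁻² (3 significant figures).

D(4) = 70.7 g·m⁻²

copper: T≤10 °C ⇒ hinge +0.126·(5.7−10) = -0.5418
  Pd branch = 0.0053·Pd^0.26·e^(0.059·RH+f) = 1.886 μm/a
  Cl⁻ term: 0.01025·170.3^0.27·exp(0.036·87+0.049·5.7) = 1.244
  r_corr = 1.886 + 1.244 = 3.13 μm/a
Long-term exponent b (ISO 9224 Table 2, B1) = 0.667
  D(4) = 3.13 × 4^0.667 = 3.13 × 2.521 = 7.89 μm
  Mass loss = 7.89 μm × 8.96 g/cm³ = 70.69 g·m⁻²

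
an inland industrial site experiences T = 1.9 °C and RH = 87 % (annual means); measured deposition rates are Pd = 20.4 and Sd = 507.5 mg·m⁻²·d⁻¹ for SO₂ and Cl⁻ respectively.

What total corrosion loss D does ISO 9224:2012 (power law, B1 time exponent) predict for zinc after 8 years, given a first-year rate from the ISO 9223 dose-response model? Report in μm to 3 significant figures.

zinc: T≤10 °C ⇒ hinge +0.038·(1.9−10) = -0.3078
  SO₂ term: 0.0129·20.4^0.44·exp(0.046·87-0.3078) = 1.955
  Sd branch = 0.0175·Sd^0.57·e^(0.008·RH+0.085·T) = 1.437 μm/a
  r_corr = 1.955 + 1.437 = 3.393 μm/a
ISO 9224: D(t) = r_corr · t^b with b = 0.813 (zinc, B1)
  D(8) = 3.393 × 8^0.813 = 3.393 × 5.423 = 18.4 μm

D(8) = 18.4 μm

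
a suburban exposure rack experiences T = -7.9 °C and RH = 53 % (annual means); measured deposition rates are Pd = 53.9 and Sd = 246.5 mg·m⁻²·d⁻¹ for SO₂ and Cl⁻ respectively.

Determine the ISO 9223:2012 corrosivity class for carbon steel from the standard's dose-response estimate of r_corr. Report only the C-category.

C2

carbon steel: f(T) = +0.150·(T−10) [T≤10 °C] = -2.6850
  sulphur-dioxide contribution → 2.771 μm/a
  chloride contribution → 13 μm/a
  total first-year rate 15.77 μm/a
15.8 μm/a falls in (1.3, 25] for carbon steel → category C2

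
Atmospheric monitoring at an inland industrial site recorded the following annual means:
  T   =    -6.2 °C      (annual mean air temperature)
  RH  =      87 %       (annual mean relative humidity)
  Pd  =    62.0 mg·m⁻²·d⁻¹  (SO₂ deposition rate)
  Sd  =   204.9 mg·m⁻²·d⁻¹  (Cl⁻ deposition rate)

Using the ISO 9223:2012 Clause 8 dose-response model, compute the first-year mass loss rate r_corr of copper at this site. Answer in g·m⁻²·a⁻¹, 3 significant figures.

r_corr = 9.60 g·m⁻²·a⁻¹

copper: T≤10 °C ⇒ hinge +0.126·(-6.2−10) = -2.0412
  sulphur-dioxide contribution → 0.3412 μm/a
  chloride contribution → 0.7296 μm/a
  total first-year rate 1.071 μm/a
Convert to mass loss: 1.071 μm/a × 8.96 g/cm³ = 9.595 g·m⁻²·a⁻¹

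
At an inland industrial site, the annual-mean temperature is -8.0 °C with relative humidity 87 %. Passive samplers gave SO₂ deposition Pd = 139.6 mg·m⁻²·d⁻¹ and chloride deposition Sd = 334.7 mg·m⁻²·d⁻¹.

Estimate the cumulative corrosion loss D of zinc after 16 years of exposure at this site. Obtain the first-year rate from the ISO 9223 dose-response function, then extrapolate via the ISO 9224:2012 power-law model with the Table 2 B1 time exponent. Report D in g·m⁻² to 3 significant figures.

zinc: temperature factor f = +0.038·(-18.0) = -0.6840
  Pd branch = 0.0129·Pd^0.44·e^(0.046·RH+f) = 3.128 μm/a
  Cl⁻ term: 0.0175·334.7^0.57·exp(0.008·87+0.085·-8.0) = 0.4887
  sum: 3.128 + 0.4887 → r_corr = 3.617 μm/a
ISO 9224: D(t) = r_corr · t^b with b = 0.813 (zinc, B1)
  D(16) = 3.617 × 16^0.813 = 3.617 × 9.527 = 34.46 μm
  Mass loss = 34.46 μm × 7.14 g/cm³ = 246 g·m⁻²

D(16) = 246 g·m⁻²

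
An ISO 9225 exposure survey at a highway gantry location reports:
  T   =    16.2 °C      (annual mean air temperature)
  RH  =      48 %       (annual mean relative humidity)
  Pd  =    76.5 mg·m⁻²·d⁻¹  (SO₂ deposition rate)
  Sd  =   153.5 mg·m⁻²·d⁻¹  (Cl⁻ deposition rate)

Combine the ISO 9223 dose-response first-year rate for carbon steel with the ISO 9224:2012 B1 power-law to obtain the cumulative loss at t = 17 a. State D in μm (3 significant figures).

carbon steel: T>10 °C ⇒ hinge -0.054·(16.2−10) = -0.3348
  SO₂ term: 1.77·76.5^0.52·exp(0.02·48-0.3348) = 31.55
  Sd branch = 0.102·Sd^0.62·e^(0.033·RH+0.04·T) = 21.54 μm/a
  sum: 31.55 + 21.54 → r_corr = 53.09 μm/a
ISO 9224: D(t) = r_corr · t^b with b = 0.523 (carbon steel, B1)
  D(17) = 53.09 × 17^0.523 = 53.09 × 4.401 = 233.7 μm

D(17) = 234 μm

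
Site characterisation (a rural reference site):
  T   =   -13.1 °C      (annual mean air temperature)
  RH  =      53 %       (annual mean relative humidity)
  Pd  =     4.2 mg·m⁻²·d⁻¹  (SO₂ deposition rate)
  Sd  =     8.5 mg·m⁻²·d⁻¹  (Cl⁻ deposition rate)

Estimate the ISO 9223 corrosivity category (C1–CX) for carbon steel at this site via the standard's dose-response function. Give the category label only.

C2

carbon steel: f(T) = +0.150·(T−10) [T≤10 °C] = -3.4650
  Pd branch = 1.77·Pd^0.52·e^(0.02·RH+f) = 0.337 μm/a
  Sd branch = 0.102·Sd^0.62·e^(0.033·RH+0.04·T) = 1.309 μm/a
  r_corr = 0.337 + 1.309 = 1.646 μm/a
Category bounds: 1.3…25 μm/a bracket r_corr ⇒ C2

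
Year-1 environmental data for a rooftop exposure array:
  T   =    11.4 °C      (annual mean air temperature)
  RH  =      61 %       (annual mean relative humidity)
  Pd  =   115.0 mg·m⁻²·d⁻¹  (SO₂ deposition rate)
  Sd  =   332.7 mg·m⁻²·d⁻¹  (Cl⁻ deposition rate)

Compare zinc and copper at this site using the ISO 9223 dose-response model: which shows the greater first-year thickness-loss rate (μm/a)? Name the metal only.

zinc: T>10 °C ⇒ hinge -0.071·(11.4−10) = -0.0994
  Pd branch = 0.0129·Pd^0.44·e^(0.046·RH+f) = 1.559 μm/a
  Sd branch = 0.0175·Sd^0.57·e^(0.008·RH+0.085·T) = 2.058 μm/a
  sum: 1.559 + 2.058 → r_corr = 3.616 μm/a
copper: temperature factor f = -0.080·(1.4) = -0.1120
  SO₂ term: 0.0053·115.0^0.26·exp(0.059·61-0.1120) = 0.5949
  Cl⁻ term: 0.01025·332.7^0.27·exp(0.036·61+0.049·11.4) = 0.7727
  sum: 0.5949 + 0.7727 → r_corr = 1.368 μm/a
Ordering by μm/a: zinc (3.62) > copper (1.37)

zinc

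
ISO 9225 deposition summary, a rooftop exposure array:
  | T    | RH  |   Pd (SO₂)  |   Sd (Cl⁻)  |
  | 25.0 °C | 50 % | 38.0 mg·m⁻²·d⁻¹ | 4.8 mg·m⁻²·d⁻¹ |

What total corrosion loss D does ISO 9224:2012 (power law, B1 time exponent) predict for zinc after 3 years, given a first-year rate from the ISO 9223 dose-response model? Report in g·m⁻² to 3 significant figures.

D(3) = 13.2 g·m⁻²

zinc: T>10 °C ⇒ hinge -0.071·(25.0−10) = -1.0650
  sulphur-dioxide contribution → 0.2198 μm/a
  chloride contribution → 0.5345 μm/a
  total first-year rate 0.7543 μm/a
Long-term exponent b (ISO 9224 Table 2, B1) = 0.813
  D(3) = 0.7543 × 3^0.813 = 0.7543 × 2.443 = 1.843 μm
  Mass loss = 1.843 μm × 7.14 g/cm³ = 13.16 g·m⁻²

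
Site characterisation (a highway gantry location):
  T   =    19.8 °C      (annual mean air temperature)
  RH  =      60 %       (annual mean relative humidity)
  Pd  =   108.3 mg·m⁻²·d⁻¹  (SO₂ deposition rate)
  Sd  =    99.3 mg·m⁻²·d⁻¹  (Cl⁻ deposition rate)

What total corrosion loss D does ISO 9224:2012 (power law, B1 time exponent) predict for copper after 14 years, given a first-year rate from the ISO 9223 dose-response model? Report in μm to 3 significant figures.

copper: f(T) = -0.080·(T−10) [T>10 °C] = -0.7840
  Pd branch = 0.0053·Pd^0.26·e^(0.059·RH+f) = 0.282 μm/a
  Cl⁻ term: 0.01025·99.3^0.27·exp(0.036·60+0.049·19.8) = 0.8116
  sum: 0.282 + 0.8116 → r_corr = 1.094 μm/a
ISO 9224: D(t) = r_corr · t^b with b = 0.667 (copper, B1)
  D(14) = 1.094 × 14^0.667 = 1.094 × 5.814 = 6.358 μm

D(14) = 6.36 μm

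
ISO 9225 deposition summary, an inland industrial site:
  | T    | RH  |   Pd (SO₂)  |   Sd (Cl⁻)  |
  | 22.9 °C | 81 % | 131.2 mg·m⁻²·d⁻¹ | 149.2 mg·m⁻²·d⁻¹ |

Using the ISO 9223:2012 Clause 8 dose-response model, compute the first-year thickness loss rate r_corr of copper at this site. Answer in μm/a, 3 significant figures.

copper: T>10 °C ⇒ hinge -0.080·(22.9−10) = -1.0320
  sulphur-dioxide contribution → 0.7984 μm/a
  chloride contribution → 2.246 μm/a
  total first-year rate 3.044 μm/a

r_corr = 3.04 μm/a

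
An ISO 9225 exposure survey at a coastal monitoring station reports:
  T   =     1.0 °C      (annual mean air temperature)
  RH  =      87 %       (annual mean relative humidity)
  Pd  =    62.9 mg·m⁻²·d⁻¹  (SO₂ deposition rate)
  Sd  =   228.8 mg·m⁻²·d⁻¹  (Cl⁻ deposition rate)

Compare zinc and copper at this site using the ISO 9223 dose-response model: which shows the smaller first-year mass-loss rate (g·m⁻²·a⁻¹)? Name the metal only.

copper

zinc: temperature factor f = +0.038·(-9.0) = -0.3420
  sulphur-dioxide contribution → 3.101 μm/a
  chloride contribution → 0.8455 μm/a
  ⇒ r_corr(zinc) = 3.947 μm/a
  mass loss = 3.947 μm/a × 7.14 g/cm³ = 28.18 g·m⁻²·a⁻¹
copper: f(T) = +0.126·(T−10) [T≤10 °C] = -1.1340
  sulphur-dioxide contribution → 0.8485 μm/a
  chloride contribution → 1.07 μm/a
  ⇒ r_corr(copper) = 1.918 μm/a
  mass loss = 1.918 μm/a × 8.96 g/cm³ = 17.19 g·m⁻²·a⁻¹
Ordering by g·m⁻²·a⁻¹: zinc (28.2) > copper (17.2)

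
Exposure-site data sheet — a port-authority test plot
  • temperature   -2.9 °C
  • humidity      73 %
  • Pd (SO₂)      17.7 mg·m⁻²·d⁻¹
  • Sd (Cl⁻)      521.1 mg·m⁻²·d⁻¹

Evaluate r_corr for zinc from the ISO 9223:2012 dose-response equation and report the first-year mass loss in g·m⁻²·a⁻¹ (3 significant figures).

zinc: temperature factor f = +0.038·(-12.9) = -0.4902
  Pd branch = 0.0129·Pd^0.44·e^(0.046·RH+f) = 0.8038 μm/a
  Cl⁻ term: 0.0175·521.1^0.57·exp(0.008·73+0.085·-2.9) = 0.8675
  sum: 0.8038 + 0.8675 → r_corr = 1.671 μm/a
Convert to mass loss: 1.671 μm/a × 7.14 g/cm³ = 11.93 g·m⁻²·a⁻¹

r_corr = 11.9 g·m⁻²·a⁻¹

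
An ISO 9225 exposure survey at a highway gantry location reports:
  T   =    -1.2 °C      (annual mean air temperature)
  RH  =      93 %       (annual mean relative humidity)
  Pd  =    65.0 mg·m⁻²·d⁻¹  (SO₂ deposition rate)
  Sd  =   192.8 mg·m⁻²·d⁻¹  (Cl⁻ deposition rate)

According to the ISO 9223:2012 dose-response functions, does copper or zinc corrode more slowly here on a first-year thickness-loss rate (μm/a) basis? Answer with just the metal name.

copper

copper: T≤10 °C ⇒ hinge +0.126·(-1.2−10) = -1.4112
  sulphur-dioxide contribution → 0.9241 μm/a
  chloride contribution → 1.138 μm/a
  ⇒ r_corr(copper) = 2.062 μm/a
zinc: f(T) = +0.038·(T−10) [T≤10 °C] = -0.4256
  sulphur-dioxide contribution → 3.814 μm/a
  chloride contribution → 0.6674 μm/a
  ⇒ r_corr(zinc) = 4.481 μm/a
Ordering by μm/a: zinc (4.48) > copper (2.06)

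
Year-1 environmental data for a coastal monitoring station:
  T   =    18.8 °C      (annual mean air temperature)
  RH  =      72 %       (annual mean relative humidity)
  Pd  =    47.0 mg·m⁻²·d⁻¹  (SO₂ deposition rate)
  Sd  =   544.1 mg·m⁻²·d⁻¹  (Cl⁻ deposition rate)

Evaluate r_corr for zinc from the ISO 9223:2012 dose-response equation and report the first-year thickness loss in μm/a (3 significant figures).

zinc: T>10 °C ⇒ hinge -0.071·(18.8−10) = -0.6248
  Pd branch = 0.0129·Pd^0.44·e^(0.046·RH+f) = 1.031 μm/a
  Cl⁻ term: 0.0175·544.1^0.57·exp(0.008·72+0.085·18.8) = 5.579
  r_corr = 1.031 + 5.579 = 6.61 μm/a

r_corr = 6.61 μm/a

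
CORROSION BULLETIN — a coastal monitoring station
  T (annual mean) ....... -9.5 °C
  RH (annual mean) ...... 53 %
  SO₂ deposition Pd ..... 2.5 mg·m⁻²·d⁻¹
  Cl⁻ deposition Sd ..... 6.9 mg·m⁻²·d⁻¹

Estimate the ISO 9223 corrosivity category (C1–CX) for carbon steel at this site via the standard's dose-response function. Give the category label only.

carbon steel: f(T) = +0.150·(T−10) [T≤10 °C] = -2.9250
  Pd branch = 1.77·Pd^0.52·e^(0.02·RH+f) = 0.4415 μm/a
  Sd branch = 0.102·Sd^0.62·e^(0.033·RH+0.04·T) = 1.328 μm/a
  sum: 0.4415 + 1.328 → r_corr = 1.77 μm/a
Category bounds: 1.3…25 μm/a bracket r_corr ⇒ C2

C2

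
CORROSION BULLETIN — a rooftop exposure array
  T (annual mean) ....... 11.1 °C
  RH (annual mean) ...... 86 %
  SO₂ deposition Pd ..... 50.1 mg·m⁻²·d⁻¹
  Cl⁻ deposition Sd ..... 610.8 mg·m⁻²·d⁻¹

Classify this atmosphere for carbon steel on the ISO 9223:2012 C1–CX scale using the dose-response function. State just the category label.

CX

carbon steel: f(T) = -0.054·(T−10) [T>10 °C] = -0.0594
  sulphur-dioxide contribution → 71.3 μm/a
  chloride contribution → 144.9 μm/a
  ⇒ r_corr(carbon steel) = 216.2 μm/a
ISO 9223 Table 2 (carbon steel): 200 < 216 ≤ 700 μm/a ⇒ CX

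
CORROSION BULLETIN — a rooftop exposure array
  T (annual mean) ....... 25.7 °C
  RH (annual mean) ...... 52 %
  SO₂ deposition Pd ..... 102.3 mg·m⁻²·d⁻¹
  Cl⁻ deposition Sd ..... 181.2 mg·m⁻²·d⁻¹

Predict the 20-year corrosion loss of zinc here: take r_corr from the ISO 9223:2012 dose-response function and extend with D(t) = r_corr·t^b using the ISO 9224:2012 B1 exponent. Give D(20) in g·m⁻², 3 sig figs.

D(20) = 401 g·m⁻²

zinc: f(T) = -0.071·(T−10) [T>10 °C] = -1.1147
  Pd branch = 0.0129·Pd^0.44·e^(0.046·RH+f) = 0.3545 μm/a
  Sd branch = 0.0175·Sd^0.57·e^(0.008·RH+0.085·T) = 4.566 μm/a
  r_corr = 0.3545 + 4.566 = 4.921 μm/a
Power-law: D(20) = r_corr · 20^0.813
  D(20) = 4.921 × 20^0.813 = 4.921 × 11.42 = 56.21 μm
  Mass loss = 56.21 μm × 7.14 g/cm³ = 401.3 g·m⁻²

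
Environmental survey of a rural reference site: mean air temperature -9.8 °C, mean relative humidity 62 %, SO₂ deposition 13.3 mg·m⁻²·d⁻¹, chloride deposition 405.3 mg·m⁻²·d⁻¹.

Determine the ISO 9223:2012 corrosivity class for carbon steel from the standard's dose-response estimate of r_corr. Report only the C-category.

carbon steel: f(T) = +0.150·(T−10) [T≤10 °C] = -2.9700
  sulphur-dioxide contribution → 1.205 μm/a
  chloride contribution → 22.07 μm/a
  total first-year rate 23.27 μm/a
Category bounds: 1.3…25 μm/a bracket r_corr ⇒ C2

C2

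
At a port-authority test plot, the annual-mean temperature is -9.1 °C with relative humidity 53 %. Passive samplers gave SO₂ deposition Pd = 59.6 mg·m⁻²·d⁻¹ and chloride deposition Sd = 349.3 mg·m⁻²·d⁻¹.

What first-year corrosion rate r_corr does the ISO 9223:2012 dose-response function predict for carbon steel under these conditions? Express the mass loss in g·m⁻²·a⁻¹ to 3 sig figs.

r_corr = 140 g·m⁻²·a⁻¹

carbon steel: temperature factor f = +0.150·(-19.1) = -2.8650
  sulphur-dioxide contribution → 2.439 μm/a
  chloride contribution → 15.38 μm/a
  ⇒ r_corr(carbon steel) = 17.82 μm/a
Convert to mass loss: 17.82 μm/a × 7.85 g/cm³ = 139.9 g·m⁻²·a⁻¹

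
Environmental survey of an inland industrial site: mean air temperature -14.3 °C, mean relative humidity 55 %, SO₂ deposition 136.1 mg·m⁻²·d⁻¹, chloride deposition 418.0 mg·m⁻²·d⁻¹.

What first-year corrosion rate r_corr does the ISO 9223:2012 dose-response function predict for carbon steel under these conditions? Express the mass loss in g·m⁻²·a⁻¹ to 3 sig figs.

r_corr = 131 g·m⁻²·a⁻¹

carbon steel: temperature factor f = +0.150·(-24.3) = -3.6450
  sulphur-dioxide contribution → 1.788 μm/a
  chloride contribution → 14.91 μm/a
  ⇒ r_corr(carbon steel) = 16.7 μm/a
Convert to mass loss: 16.7 μm/a × 7.85 g/cm³ = 131.1 g·m⁻²·a⁻¹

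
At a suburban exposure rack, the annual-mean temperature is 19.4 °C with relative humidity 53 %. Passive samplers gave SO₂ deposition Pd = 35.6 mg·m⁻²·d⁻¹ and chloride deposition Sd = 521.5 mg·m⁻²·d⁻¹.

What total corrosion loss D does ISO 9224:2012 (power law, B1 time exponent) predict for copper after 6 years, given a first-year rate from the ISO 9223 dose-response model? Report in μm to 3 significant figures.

D(6) = 3.67 μm

copper: f(T) = -0.080·(T−10) [T>10 °C] = -0.7520
  SO₂ term: 0.0053·35.6^0.26·exp(0.059·53-0.7520) = 0.1442
  Cl⁻ term: 0.01025·521.5^0.27·exp(0.036·53+0.049·19.4) = 0.968
  r_corr = 0.1442 + 0.968 = 1.112 μm/a
Long-term exponent b (ISO 9224 Table 2, B1) = 0.667
  D(6) = 1.112 × 6^0.667 = 1.112 × 3.304 = 3.675 μm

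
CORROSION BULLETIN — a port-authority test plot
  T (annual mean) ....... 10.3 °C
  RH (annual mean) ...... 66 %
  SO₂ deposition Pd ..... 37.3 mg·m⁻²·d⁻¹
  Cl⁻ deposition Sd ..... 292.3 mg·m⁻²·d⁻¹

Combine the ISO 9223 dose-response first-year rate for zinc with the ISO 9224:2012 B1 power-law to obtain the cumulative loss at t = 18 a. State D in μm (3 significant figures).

D(18) = 32.5 μm

zinc: f(T) = -0.071·(T−10) [T>10 °C] = -0.0213
  Pd branch = 0.0129·Pd^0.44·e^(0.046·RH+f) = 1.292 μm/a
  Sd branch = 0.0175·Sd^0.57·e^(0.008·RH+0.085·T) = 1.812 μm/a
  r_corr = 1.292 + 1.812 = 3.104 μm/a
ISO 9224: D(t) = r_corr · t^b with b = 0.813 (zinc, B1)
  D(18) = 3.104 × 18^0.813 = 3.104 × 10.48 = 32.54 μm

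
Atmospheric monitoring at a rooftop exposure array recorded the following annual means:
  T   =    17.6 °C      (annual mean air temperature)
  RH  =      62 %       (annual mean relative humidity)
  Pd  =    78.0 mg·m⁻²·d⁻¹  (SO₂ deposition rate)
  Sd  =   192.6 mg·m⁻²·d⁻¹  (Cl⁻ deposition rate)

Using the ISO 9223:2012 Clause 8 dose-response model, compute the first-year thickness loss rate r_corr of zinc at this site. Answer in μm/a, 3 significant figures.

zinc: f(T) = -0.071·(T−10) [T>10 °C] = -0.5396
  Pd branch = 0.0129·Pd^0.44·e^(0.046·RH+f) = 0.8859 μm/a
  Sd branch = 0.0175·Sd^0.57·e^(0.008·RH+0.085·T) = 2.573 μm/a
  sum: 0.8859 + 2.573 → r_corr = 3.459 μm/a

r_corr = 3.46 μm/a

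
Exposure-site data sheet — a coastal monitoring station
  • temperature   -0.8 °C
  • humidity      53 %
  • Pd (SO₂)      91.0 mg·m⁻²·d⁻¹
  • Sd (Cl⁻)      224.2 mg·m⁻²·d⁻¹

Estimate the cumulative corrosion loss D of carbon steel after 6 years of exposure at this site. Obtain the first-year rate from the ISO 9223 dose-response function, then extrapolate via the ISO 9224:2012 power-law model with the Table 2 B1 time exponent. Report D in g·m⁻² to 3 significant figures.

D(6) = 538 g·m⁻²

carbon steel: f(T) = +0.150·(T−10) [T≤10 °C] = -1.6200
  sulphur-dioxide contribution → 10.56 μm/a
  chloride contribution → 16.28 μm/a
  total first-year rate 26.84 μm/a
Long-term exponent b (ISO 9224 Table 2, B1) = 0.523
  D(6) = 26.84 × 6^0.523 = 26.84 × 2.553 = 68.5 μm
  Mass loss = 68.5 μm × 7.85 g/cm³ = 537.7 g·m⁻²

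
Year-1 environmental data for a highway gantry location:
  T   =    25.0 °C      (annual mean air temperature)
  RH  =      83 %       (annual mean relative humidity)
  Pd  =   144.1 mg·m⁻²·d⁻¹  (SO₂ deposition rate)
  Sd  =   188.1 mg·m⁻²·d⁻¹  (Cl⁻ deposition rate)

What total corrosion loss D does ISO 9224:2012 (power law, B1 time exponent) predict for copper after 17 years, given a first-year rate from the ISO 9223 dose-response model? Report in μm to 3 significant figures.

copper: temperature factor f = -0.080·(15.0) = -1.2000
  SO₂ term: 0.0053·144.1^0.26·exp(0.059·83-1.2000) = 0.7782
  Cl⁻ term: 0.01025·188.1^0.27·exp(0.036·83+0.049·25.0) = 2.848
  sum: 0.7782 + 2.848 → r_corr = 3.626 μm/a
ISO 9224: D(t) = r_corr · t^b with b = 0.667 (copper, B1)
  D(17) = 3.626 × 17^0.667 = 3.626 × 6.618 = 24 μm

D(17) = 24.0 μm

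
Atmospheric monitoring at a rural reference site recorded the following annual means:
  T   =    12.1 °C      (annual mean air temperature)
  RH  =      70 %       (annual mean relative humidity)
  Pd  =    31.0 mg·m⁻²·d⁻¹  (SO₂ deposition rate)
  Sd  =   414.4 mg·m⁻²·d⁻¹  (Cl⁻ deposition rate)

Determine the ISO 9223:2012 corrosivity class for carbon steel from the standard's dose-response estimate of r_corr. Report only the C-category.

C5

carbon steel: f(T) = -0.054·(T−10) [T>10 °C] = -0.1134
  Pd branch = 1.77·Pd^0.52·e^(0.02·RH+f) = 38.22 μm/a
  Sd branch = 0.102·Sd^0.62·e^(0.033·RH+0.04·T) = 69.96 μm/a
  r_corr = 38.22 + 69.96 = 108.2 μm/a
108 μm/a falls in (80, 200] for carbon steel → category C5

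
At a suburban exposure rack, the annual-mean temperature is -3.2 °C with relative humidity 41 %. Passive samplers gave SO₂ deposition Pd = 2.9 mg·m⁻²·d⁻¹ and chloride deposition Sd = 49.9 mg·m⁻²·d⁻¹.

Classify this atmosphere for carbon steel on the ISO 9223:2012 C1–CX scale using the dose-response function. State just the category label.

carbon steel: T≤10 °C ⇒ hinge +0.150·(-3.2−10) = -1.9800
  Pd branch = 1.77·Pd^0.52·e^(0.02·RH+f) = 0.9652 μm/a
  Cl⁻ term: 0.102·49.9^0.62·exp(0.033·41+0.04·-3.2) = 3.921
  sum: 0.9652 + 3.921 → r_corr = 4.887 μm/a
Category bounds: 1.3…25 μm/a bracket r_corr ⇒ C2

C2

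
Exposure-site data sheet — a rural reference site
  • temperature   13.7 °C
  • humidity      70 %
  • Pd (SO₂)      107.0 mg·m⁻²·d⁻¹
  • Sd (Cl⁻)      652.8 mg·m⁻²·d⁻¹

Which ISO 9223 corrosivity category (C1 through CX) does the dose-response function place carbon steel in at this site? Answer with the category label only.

C5

carbon steel: temperature factor f = -0.054·(3.7) = -0.1998
  sulphur-dioxide contribution → 66.76 μm/a
  chloride contribution → 98.85 μm/a
  total first-year rate 165.6 μm/a
ISO 9223 Table 2 (carbon steel): 80 < 166 ≤ 200 μm/a ⇒ C5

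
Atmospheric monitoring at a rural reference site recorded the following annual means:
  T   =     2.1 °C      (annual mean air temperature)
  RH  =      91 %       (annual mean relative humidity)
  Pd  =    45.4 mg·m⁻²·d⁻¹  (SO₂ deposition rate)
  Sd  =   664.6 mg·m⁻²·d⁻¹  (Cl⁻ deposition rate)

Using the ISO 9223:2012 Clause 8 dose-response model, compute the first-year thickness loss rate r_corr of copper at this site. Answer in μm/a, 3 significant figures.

r_corr = 2.87 μm/a

copper: T≤10 °C ⇒ hinge +0.126·(2.1−10) = -0.9954
  SO₂ term: 0.0053·45.4^0.26·exp(0.059·91-0.9954) = 1.134
  Sd branch = 0.01025·Sd^0.27·e^(0.036·RH+0.049·T) = 1.739 μm/a
  sum: 1.134 + 1.739 → r_corr = 2.873 μm/a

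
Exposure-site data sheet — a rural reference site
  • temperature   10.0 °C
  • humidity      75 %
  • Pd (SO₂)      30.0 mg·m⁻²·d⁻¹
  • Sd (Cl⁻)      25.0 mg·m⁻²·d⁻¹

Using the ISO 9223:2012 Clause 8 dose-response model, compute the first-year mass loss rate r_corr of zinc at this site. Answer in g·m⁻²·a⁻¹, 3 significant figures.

r_corr = 16.3 g·m⁻²·a⁻¹

zinc: f(T) = +0.038·(T−10) [T≤10 °C] = +0.0000
  sulphur-dioxide contribution → 1.815 μm/a
  chloride contribution → 0.4673 μm/a
  ⇒ r_corr(zinc) = 2.282 μm/a
Convert to mass loss: 2.282 μm/a × 7.14 g/cm³ = 16.29 g·m⁻²·a⁻¹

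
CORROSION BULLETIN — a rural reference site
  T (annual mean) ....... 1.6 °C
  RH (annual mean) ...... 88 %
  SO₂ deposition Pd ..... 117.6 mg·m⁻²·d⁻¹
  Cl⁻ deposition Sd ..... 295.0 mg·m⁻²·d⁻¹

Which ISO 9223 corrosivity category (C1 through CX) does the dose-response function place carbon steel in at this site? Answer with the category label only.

carbon steel: f(T) = +0.150·(T−10) [T≤10 °C] = -1.2600
  SO₂ term: 1.77·117.6^0.52·exp(0.02·88-1.2600) = 34.81
  Sd branch = 0.102·Sd^0.62·e^(0.033·RH+0.04·T) = 67.43 μm/a
  sum: 34.81 + 67.43 → r_corr = 102.2 μm/a
Category bounds: 80…200 μm/a bracket r_corr ⇒ C5

C5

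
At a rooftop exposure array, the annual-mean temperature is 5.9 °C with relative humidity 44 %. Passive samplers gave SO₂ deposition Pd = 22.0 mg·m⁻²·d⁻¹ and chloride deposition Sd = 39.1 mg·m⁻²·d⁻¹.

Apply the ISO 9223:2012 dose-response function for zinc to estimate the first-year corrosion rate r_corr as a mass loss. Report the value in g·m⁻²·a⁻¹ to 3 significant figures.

zinc: T≤10 °C ⇒ hinge +0.038·(5.9−10) = -0.1558
  sulphur-dioxide contribution → 0.3255 μm/a
  chloride contribution → 0.3321 μm/a
  total first-year rate 0.6576 μm/a
Convert to mass loss: 0.6576 μm/a × 7.14 g/cm³ = 4.695 g·m⁻²·a⁻¹

r_corr = 4.70 g·m⁻²·a⁻¹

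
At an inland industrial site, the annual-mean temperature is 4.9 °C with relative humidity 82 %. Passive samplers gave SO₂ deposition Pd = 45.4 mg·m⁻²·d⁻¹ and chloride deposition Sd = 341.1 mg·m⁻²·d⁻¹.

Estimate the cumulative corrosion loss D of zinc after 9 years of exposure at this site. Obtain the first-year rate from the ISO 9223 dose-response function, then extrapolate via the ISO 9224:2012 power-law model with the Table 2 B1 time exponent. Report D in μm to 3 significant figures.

D(9) = 23.3 μm

zinc: f(T) = +0.038·(T−10) [T≤10 °C] = -0.1938
  sulphur-dioxide contribution → 2.476 μm/a
  chloride contribution → 1.421 μm/a
  ⇒ r_corr(zinc) = 3.897 μm/a
Long-term exponent b (ISO 9224 Table 2, B1) = 0.813
  D(9) = 3.897 × 9^0.813 = 3.897 × 5.968 = 23.25 μm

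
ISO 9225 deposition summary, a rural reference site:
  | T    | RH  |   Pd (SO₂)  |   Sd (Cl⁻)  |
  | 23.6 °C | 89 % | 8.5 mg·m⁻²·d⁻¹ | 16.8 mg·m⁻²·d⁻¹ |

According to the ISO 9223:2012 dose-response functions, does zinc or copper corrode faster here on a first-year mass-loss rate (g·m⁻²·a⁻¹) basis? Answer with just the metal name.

copper

zinc: T>10 °C ⇒ hinge -0.071·(23.6−10) = -0.9656
  SO₂ term: 0.0129·8.5^0.44·exp(0.046·89-0.9656) = 0.7554
  Sd branch = 0.0175·Sd^0.57·e^(0.008·RH+0.085·T) = 1.324 μm/a
  sum: 0.7554 + 1.324 → r_corr = 2.079 μm/a
  mass loss = 2.079 μm/a × 7.14 g/cm³ = 14.85 g·m⁻²·a⁻¹
copper: temperature factor f = -0.080·(13.6) = -1.0880
  Pd branch = 0.0053·Pd^0.26·e^(0.059·RH+f) = 0.5941 μm/a
  Cl⁻ term: 0.01025·16.8^0.27·exp(0.036·89+0.049·23.6) = 1.719
  r_corr = 0.5941 + 1.719 = 2.313 μm/a
  mass loss = 2.313 μm/a × 8.96 g/cm³ = 20.73 g·m⁻²·a⁻¹
Ordering by g·m⁻²·a⁻¹: copper (20.7) > zinc (14.8)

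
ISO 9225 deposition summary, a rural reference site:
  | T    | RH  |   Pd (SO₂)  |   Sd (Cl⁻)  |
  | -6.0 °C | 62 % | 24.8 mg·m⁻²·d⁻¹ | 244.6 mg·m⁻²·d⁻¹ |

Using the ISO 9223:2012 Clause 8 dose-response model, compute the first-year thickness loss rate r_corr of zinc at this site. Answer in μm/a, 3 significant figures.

r_corr = 0.896 μm/a

zinc: temperature factor f = +0.038·(-16.0) = -0.6080
  Pd branch = 0.0129·Pd^0.44·e^(0.046·RH+f) = 0.4997 μm/a
  Cl⁻ term: 0.0175·244.6^0.57·exp(0.008·62+0.085·-6.0) = 0.3966
  r_corr = 0.4997 + 0.3966 = 0.8963 μm/a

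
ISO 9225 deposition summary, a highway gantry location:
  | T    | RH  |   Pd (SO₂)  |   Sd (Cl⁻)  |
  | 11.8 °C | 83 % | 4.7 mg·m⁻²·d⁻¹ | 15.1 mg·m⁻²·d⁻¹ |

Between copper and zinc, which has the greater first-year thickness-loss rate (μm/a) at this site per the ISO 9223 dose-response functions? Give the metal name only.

copper: T>10 °C ⇒ hinge -0.080·(11.8−10) = -0.1440
  sulphur-dioxide contribution → 0.9188 μm/a
  chloride contribution → 0.7548 μm/a
  ⇒ r_corr(copper) = 1.674 μm/a
zinc: temperature factor f = -0.071·(1.8) = -0.1278
  sulphur-dioxide contribution → 1.021 μm/a
  chloride contribution → 0.4355 μm/a
  ⇒ r_corr(zinc) = 1.456 μm/a
Ordering by μm/a: copper (1.67) > zinc (1.46)

copper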